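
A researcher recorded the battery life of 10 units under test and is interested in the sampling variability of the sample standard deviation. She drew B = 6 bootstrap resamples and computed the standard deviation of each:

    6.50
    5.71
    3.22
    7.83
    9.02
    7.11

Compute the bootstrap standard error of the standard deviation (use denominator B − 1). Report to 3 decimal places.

Bootstrap SE is the standard deviation of the 6 replicate standard deviations.
Mean of replicates: (6.50 + 5.71 + 3.22 + 7.83 + 9.02 + 7.11) / 6 = 39.3900 / 6 = 6.5650
Sum of squared deviations: (−0.0650)² + (−0.8550)² + (−3.3450)² + (+1.2650)² + (+2.4550)² + (+0.5450)² = 19.8485
Variance = 19.8485 / 5 = 3.9697
SE* = √3.9697

SE* = 1.992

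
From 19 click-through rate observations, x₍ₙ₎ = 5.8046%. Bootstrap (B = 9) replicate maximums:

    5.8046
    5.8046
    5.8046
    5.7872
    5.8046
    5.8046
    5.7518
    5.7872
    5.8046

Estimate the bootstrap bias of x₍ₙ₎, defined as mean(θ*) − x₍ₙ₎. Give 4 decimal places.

mean(θ*) = (5.8046 + 5.8046 + 5.8046 + 5.7872 + 5.8046 + 5.8046 + 5.7518 + 5.7872 + 5.8046) / 9 = 5.79487
bias = 5.79487 − 5.8046

bias = −0.0097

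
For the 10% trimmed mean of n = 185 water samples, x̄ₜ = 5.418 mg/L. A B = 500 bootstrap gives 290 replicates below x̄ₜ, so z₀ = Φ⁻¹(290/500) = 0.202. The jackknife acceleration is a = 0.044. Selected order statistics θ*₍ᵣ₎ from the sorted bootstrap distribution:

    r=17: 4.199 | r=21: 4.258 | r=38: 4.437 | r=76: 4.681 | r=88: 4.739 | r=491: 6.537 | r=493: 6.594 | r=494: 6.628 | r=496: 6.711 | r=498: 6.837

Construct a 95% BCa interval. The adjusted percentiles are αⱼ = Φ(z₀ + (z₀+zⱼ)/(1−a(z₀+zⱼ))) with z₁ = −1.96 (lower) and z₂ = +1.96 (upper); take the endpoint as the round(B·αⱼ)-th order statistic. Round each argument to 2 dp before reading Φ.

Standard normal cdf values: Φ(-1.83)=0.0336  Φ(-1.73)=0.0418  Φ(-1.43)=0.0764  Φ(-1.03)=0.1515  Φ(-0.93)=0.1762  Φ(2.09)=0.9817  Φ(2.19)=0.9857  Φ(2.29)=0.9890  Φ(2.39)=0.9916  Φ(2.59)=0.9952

(4.437, 6.837)

Lower: z₀ + z₁ = 0.202 + (-1.960) = -1.758; 1 − a(z₀+z₁) = 1 − (0.044)(-1.758) = 1.0774; argument = 0.202 + (-1.758)/1.0774 = -1.4298 → -1.43.
α₁ = Φ(-1.43) = 0.0764; rank = round(500 × 0.0764) = 38; θ*₍38₎ = 4.437.
Upper: z₀ + z₂ = 2.162; 1 − a(z₀+z₂) = 0.9049; argument = 2.5913 → 2.59; α₂ = 0.9952; rank = 498; θ*₍498₎ = 6.837.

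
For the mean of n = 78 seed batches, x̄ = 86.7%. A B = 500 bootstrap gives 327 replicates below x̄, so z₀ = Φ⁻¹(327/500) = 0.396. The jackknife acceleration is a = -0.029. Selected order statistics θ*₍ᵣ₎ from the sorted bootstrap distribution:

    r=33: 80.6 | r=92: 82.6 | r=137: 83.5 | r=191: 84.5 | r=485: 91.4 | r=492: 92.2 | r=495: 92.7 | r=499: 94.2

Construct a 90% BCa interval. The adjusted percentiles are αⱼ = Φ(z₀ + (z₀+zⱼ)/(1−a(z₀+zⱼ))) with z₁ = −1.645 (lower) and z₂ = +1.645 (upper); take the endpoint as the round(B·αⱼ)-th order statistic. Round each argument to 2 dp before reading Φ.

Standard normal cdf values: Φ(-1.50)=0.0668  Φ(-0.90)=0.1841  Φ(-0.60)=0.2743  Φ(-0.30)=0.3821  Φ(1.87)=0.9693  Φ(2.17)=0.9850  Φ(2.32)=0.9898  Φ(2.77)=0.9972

Lower: z₀ + z₁ = 0.396 + (-1.645) = -1.249; 1 − a(z₀+z₁) = 1 − (-0.029)(-1.249) = 0.9638; argument = 0.396 + (-1.249)/0.9638 = -0.8999 → -0.90.
α₁ = Φ(-0.90) = 0.1841; rank = round(500 × 0.1841) = 92; θ*₍92₎ = 82.6.
Upper: z₀ + z₂ = 2.041; 1 − a(z₀+z₂) = 1.0592; argument = 2.3229 → 2.32; α₂ = 0.9898; rank = 495; θ*₍495₎ = 92.7.

(82.6, 92.7)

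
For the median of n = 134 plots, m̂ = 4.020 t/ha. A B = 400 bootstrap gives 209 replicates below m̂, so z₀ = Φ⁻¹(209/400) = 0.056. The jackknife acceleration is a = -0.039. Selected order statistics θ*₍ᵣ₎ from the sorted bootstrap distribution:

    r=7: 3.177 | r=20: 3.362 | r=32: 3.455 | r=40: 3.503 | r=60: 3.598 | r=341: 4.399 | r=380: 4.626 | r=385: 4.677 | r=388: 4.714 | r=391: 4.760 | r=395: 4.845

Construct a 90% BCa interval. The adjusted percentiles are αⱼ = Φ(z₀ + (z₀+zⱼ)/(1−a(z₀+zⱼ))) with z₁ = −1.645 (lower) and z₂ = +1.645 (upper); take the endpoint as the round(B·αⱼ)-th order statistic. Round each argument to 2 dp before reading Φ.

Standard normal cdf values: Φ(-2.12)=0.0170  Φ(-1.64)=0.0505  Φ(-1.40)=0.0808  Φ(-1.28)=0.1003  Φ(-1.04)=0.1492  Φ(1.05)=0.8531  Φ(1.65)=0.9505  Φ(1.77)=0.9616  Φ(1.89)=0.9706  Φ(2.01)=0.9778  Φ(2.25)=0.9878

Lower: z₀ + z₁ = 0.056 + (-1.645) = -1.589; 1 − a(z₀+z₁) = 1 − (-0.039)(-1.589) = 0.9380; argument = 0.056 + (-1.589)/0.9380 = -1.6380 → -1.64.
α₁ = Φ(-1.64) = 0.0505; rank = round(400 × 0.0505) = 20; θ*₍20₎ = 3.362.
Upper: z₀ + z₂ = 1.701; 1 − a(z₀+z₂) = 1.0663; argument = 1.6512 → 1.65; α₂ = 0.9505; rank = 380; θ*₍380₎ = 4.626.

(3.362, 4.626)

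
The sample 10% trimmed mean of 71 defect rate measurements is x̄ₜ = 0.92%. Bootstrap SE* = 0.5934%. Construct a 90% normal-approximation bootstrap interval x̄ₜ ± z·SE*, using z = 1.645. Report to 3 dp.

Margin = 1.645 × 0.5934 = 0.9761
Interval: 0.92 ± 0.9761

(-0.056, 1.896)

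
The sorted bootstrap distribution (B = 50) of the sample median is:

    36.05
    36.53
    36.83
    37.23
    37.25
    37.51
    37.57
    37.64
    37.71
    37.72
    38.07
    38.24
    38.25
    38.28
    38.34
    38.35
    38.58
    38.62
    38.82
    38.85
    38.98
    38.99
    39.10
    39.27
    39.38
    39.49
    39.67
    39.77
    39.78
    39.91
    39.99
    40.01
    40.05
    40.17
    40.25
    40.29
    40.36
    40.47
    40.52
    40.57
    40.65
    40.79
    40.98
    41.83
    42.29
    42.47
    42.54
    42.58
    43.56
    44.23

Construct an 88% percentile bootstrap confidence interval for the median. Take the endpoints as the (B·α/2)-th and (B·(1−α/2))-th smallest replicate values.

(36.83, 42.54)

α = 0.12; lower rank = 50 × 0.060 = 3; upper rank = 50 × 0.940 = 47.
The 3rd smallest replicate is 36.83; the 47th is 42.54.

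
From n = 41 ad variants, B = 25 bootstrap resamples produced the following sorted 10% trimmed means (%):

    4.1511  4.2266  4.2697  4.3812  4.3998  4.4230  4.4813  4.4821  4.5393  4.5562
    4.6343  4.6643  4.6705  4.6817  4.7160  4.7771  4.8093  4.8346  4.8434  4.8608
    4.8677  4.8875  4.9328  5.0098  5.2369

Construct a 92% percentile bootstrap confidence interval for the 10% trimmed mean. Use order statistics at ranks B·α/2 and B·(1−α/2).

α = 0.08; lower rank = 25 × 0.040 = 1; upper rank = 25 × 0.960 = 24.
The 1st smallest replicate is 4.1511; the 24th is 5.0098.

(4.1511, 5.0098)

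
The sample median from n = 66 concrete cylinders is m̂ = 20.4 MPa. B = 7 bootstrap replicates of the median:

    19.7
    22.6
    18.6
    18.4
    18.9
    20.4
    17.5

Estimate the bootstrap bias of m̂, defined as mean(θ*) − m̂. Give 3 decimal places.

mean(θ*) = (19.7 + 22.6 + 18.6 + 18.4 + 18.9 + 20.4 + 17.5) / 7 = 19.4429
bias = 19.4429 − 20.4

bias = −0.957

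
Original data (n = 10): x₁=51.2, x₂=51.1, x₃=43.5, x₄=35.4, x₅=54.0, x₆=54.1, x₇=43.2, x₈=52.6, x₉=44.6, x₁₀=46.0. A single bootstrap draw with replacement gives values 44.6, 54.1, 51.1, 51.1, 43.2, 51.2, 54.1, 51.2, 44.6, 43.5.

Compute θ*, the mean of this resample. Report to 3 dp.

θ* = 48.870

Mean = (44.6 + 54.1 + 51.1 + 51.1 + 43.2 + 51.2 + 54.1 + 51.2 + 44.6 + 43.5) / 10 = 488.70 / 10 = 48.870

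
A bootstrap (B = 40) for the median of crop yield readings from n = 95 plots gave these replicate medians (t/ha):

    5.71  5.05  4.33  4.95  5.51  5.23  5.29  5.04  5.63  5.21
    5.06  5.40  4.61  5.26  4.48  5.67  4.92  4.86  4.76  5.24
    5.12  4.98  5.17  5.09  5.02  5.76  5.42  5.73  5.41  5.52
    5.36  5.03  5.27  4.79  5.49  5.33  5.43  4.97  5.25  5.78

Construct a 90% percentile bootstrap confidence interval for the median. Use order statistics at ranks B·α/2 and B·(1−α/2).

(4.48, 5.73)

Sorted replicates: 4.33, 4.48, 4.61, 4.76, 4.79, 4.86, 4.92, 4.95, 4.97, 4.98, 5.02, 5.03, 5.04, 5.05, 5.06, 5.09, 5.12, 5.17, 5.21, 5.23, 5.24, 5.25, 5.26, 5.27, 5.29, 5.33, 5.36, 5.40, 5.41, 5.42, 5.43, 5.49, 5.51, 5.52, 5.63, 5.67, 5.71, 5.73, 5.76, 5.78
α = 0.10; lower rank = 40 × 0.050 = 2; upper rank = 40 × 0.950 = 38.
The 2nd smallest replicate is 4.48; the 38th is 5.73.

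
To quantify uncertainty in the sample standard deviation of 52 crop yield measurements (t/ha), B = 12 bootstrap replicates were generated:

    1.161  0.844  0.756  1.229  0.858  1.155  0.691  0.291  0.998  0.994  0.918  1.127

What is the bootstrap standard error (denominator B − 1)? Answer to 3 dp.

SE* = 0.261

Bootstrap SE is the standard deviation of the 12 replicate standard deviations.
Mean of replicates: (1.161 + 0.844 + 0.756 + 1.229 + 0.858 + 1.155 + 0.691 + 0.291 + 0.998 + 0.994 + 0.918 + 1.127) / 12 = 11.0220 / 12 = 0.9185
Sum of squared deviations: (+0.2425)² + (−0.0745)² + (−0.1625)² + (+0.3105)² + (−0.0605)² + (+0.2365)² + (−0.2275)² + (−0.6275)² + (+0.0795)² + (+0.0755)² + (−0.0005)² + (+0.2085)² = 0.7478
Variance = 0.7478 / 11 = 0.0680
SE* = √0.0680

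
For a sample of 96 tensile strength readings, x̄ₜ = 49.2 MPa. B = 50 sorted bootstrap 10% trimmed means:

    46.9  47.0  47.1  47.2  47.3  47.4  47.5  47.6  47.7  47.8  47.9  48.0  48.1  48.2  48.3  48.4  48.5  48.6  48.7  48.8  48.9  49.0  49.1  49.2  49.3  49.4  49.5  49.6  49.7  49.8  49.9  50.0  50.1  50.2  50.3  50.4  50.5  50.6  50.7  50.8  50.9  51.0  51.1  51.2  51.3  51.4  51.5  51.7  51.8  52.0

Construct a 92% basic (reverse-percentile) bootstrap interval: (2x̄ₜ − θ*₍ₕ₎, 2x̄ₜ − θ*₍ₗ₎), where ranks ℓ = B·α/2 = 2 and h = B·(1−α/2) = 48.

(46.7, 51.4)

Percentile endpoints at ranks 2 and 48: θ*₍2₎ = 47.0, θ*₍48₎ = 51.7.
Basic interval reflects these around x̄ₜ:
  lower = 2 × 49.2 − 51.7 = 46.7
  upper = 2 × 49.2 − 47.0 = 51.4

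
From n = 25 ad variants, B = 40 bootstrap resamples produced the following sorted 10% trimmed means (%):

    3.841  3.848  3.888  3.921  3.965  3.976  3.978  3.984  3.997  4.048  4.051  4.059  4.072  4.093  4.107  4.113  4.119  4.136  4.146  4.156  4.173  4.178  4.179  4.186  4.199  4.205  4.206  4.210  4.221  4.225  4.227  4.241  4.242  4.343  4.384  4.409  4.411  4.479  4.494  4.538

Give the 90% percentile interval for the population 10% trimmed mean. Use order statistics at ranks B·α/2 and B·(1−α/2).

α = 0.10; lower rank = 40 × 0.050 = 2; upper rank = 40 × 0.950 = 38.
The 2nd smallest replicate is 3.848; the 38th is 4.479.

(3.848, 4.479)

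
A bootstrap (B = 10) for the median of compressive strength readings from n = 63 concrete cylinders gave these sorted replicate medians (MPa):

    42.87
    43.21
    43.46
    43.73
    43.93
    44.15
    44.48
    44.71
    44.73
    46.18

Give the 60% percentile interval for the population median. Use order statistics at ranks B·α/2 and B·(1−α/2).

(43.21, 44.71)

α = 0.40; lower rank = 10 × 0.200 = 2; upper rank = 10 × 0.800 = 8.
The 2nd smallest replicate is 43.21; the 8th is 44.71.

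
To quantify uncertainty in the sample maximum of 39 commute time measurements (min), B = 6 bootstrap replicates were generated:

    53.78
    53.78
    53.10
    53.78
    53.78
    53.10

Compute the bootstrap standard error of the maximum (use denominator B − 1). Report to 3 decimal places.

SE* = 0.351

Bootstrap SE is the standard deviation of the 6 replicate maximums.
Mean of replicates: (53.78 + 53.78 + 53.10 + 53.78 + 53.78 + 53.10) / 6 = 321.3200 / 6 = 53.5533
Sum of squared deviations: (+0.2267)² + (+0.2267)² + (−0.4533)² + (+0.2267)² + (+0.2267)² + (−0.4533)² = 0.6165
Variance = 0.6165 / 5 = 0.1233
SE* = √0.1233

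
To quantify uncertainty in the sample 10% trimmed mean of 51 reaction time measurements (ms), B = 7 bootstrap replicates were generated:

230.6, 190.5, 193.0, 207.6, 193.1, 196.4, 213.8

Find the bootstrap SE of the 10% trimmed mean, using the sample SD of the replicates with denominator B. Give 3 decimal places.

SE* = 13.602

Bootstrap SE is the standard deviation of the 7 replicate 10% trimmed means.
Mean of replicates: (230.6 + 190.5 + 193.0 + 207.6 + 193.1 + 196.4 + 213.8) / 7 = 1425.0000 / 7 = 203.5714
Sum of squared deviations: (+27.0286)² + (−13.0714)² + (−10.5714)² + (+4.0286)² + (−10.4714)² + (−7.1714)² + (+10.2286)² = 1295.0943
Variance = 1295.0943 / 7 = 185.0135
SE* = √185.0135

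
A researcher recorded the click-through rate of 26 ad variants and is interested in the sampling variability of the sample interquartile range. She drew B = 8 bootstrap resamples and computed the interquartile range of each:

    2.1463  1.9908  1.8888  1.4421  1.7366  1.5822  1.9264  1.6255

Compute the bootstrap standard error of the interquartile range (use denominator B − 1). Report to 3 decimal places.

Bootstrap SE is the standard deviation of the 8 replicate interquartile ranges.
Mean of replicates: (2.1463 + 1.9908 + 1.8888 + 1.4421 + 1.7366 + 1.5822 + 1.9264 + 1.6255) / 8 = 14.33870 / 8 = 1.79234
Sum of squared deviations: (+0.35396)² + (+0.19846)² + (+0.09646)² + (−0.35024)² + (−0.05574)² + (−0.21014)² + (+0.13406)² + (−0.16684)² = 0.38972
Variance = 0.38972 / 7 = 0.05567
SE* = √0.05567

SE* = 0.236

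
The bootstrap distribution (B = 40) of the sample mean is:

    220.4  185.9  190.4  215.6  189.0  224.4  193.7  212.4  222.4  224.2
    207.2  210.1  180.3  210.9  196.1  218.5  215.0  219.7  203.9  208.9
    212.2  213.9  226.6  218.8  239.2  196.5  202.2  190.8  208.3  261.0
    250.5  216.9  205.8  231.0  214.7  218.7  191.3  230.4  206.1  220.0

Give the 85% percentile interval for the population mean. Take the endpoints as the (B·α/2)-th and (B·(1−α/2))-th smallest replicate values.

Sorted replicates: 180.3, 185.9, 189.0, 190.4, 190.8, 191.3, 193.7, 196.1, 196.5, 202.2, 203.9, 205.8, 206.1, 207.2, 208.3, 208.9, 210.1, 210.9, 212.2, 212.4, 213.9, 214.7, 215.0, 215.6, 216.9, 218.5, 218.7, 218.8, 219.7, 220.0, 220.4, 222.4, 224.2, 224.4, 226.6, 230.4, 231.0, 239.2, 250.5, 261.0
α = 0.15; lower rank = 40 × 0.075 = 3; upper rank = 40 × 0.925 = 37.
The 3rd smallest replicate is 189.0; the 37th is 231.0.

(189.0, 231.0)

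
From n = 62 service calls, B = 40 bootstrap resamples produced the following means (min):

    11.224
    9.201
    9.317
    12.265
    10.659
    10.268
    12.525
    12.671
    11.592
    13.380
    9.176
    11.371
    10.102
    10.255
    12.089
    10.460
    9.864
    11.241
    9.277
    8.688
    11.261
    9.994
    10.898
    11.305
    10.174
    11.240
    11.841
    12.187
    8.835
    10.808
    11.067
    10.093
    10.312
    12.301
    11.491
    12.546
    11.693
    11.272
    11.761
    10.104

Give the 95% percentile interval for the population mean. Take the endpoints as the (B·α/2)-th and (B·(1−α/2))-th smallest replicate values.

(8.688, 12.671)

Sorted replicates: 8.688, 8.835, 9.176, 9.201, 9.277, 9.317, 9.864, 9.994, 10.093, 10.102, 10.104, 10.174, 10.255, 10.268, 10.312, 10.460, 10.659, 10.808, 10.898, 11.067, 11.224, 11.240, 11.241, 11.261, 11.272, 11.305, 11.371, 11.491, 11.592, 11.693, 11.761, 11.841, 12.089, 12.187, 12.265, 12.301, 12.525, 12.546, 12.671, 13.380
α = 0.05; lower rank = 40 × 0.025 = 1; upper rank = 40 × 0.975 = 39.
The 1st smallest replicate is 8.688; the 39th is 12.671.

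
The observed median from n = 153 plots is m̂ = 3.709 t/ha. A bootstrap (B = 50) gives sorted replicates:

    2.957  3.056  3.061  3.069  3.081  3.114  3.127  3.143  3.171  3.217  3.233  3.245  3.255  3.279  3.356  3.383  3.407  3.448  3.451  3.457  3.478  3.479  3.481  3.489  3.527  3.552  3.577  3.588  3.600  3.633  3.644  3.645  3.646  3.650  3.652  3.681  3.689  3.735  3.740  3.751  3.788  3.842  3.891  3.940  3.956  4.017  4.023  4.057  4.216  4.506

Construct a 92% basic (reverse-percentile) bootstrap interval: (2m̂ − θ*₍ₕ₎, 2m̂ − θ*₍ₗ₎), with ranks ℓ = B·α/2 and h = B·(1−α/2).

(3.361, 4.362)

Percentile endpoints at ranks 2 and 48: θ*₍2₎ = 3.056, θ*₍48₎ = 4.057.
Basic interval reflects these around m̂:
  lower = 2 × 3.709 − 4.057 = 3.361
  upper = 2 × 3.709 − 3.056 = 4.362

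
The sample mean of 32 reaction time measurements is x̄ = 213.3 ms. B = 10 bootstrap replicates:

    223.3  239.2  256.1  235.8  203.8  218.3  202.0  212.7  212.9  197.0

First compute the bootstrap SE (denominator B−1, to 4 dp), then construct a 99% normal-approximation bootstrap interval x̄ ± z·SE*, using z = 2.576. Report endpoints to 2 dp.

Mean of replicates = 220.1100; sum of squared deviations = 3154.2890; SE* = √(3154.2890/9) = 18.7210
Margin = 2.576 × 18.7210 = 48.225
Interval: 213.3 ± 48.225

(165.07, 261.53)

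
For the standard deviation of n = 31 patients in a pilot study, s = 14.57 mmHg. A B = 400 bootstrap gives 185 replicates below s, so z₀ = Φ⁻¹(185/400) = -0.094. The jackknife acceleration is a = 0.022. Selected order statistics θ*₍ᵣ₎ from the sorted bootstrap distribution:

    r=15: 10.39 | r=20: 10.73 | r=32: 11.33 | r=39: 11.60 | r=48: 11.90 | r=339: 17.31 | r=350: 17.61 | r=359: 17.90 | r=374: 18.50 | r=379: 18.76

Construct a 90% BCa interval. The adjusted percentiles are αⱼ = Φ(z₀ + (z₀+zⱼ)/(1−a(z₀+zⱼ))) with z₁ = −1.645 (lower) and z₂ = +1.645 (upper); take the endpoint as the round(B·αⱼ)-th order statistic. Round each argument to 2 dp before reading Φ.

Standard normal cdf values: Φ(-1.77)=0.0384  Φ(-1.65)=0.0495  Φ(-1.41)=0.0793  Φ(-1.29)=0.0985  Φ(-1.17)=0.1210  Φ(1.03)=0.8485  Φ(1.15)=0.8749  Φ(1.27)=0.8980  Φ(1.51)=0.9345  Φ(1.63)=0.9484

Lower: z₀ + z₁ = -0.094 + (-1.645) = -1.739; 1 − a(z₀+z₁) = 1 − (0.022)(-1.739) = 1.0383; argument = -0.094 + (-1.739)/1.0383 = -1.7689 → -1.77.
α₁ = Φ(-1.77) = 0.0384; rank = round(400 × 0.0384) = 15; θ*₍15₎ = 10.39.
Upper: z₀ + z₂ = 1.551; 1 − a(z₀+z₂) = 0.9659; argument = 1.5118 → 1.51; α₂ = 0.9345; rank = 374; θ*₍374₎ = 18.50.

(10.39, 18.50)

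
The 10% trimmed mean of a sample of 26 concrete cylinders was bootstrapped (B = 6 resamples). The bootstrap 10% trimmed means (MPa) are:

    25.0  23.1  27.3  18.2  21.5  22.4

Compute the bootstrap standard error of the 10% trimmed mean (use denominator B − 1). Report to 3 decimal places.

SE* = 3.102

Bootstrap SE is the standard deviation of the 6 replicate 10% trimmed means.
Mean of replicates: (25.0 + 23.1 + 27.3 + 18.2 + 21.5 + 22.4) / 6 = 137.5000 / 6 = 22.9167
Sum of squared deviations: (+2.0833)² + (+0.1833)² + (+4.3833)² + (−4.7167)² + (−1.4167)² + (−0.5167)² = 48.1083
Variance = 48.1083 / 5 = 9.6217
SE* = √9.6217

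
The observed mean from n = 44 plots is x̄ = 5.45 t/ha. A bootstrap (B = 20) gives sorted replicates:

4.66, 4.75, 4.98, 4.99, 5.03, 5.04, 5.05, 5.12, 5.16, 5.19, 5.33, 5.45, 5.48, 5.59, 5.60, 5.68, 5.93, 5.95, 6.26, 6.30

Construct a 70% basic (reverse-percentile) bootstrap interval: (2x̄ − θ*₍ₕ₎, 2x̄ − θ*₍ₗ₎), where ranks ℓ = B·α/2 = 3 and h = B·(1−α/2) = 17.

(4.97, 5.92)

Percentile endpoints at ranks 3 and 17: θ*₍3₎ = 4.98, θ*₍17₎ = 5.93.
Basic interval reflects these around x̄:
  lower = 2 × 5.45 − 5.93 = 4.97
  upper = 2 × 5.45 − 4.98 = 5.92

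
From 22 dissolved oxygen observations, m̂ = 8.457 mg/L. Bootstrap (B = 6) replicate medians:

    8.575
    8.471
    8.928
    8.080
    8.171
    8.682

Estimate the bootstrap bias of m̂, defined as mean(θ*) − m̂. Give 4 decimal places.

bias = +0.0275

mean(θ*) = (8.575 + 8.471 + 8.928 + 8.080 + 8.171 + 8.682) / 6 = 8.48450
bias = 8.48450 − 8.457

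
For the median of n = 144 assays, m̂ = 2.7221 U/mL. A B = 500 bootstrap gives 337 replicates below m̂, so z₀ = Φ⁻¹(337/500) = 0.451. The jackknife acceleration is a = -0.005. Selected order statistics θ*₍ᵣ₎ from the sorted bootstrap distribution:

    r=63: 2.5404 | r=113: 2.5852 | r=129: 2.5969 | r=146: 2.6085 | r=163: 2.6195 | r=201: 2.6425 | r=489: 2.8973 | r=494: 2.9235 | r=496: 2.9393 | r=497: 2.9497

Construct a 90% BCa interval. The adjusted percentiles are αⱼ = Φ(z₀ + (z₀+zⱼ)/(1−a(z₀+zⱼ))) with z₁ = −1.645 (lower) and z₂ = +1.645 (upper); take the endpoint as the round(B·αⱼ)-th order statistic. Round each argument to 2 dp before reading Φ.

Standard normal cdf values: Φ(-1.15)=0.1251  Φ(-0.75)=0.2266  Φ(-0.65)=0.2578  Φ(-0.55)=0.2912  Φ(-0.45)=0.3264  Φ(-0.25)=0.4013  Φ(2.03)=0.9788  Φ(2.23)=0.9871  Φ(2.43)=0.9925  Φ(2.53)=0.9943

Lower: z₀ + z₁ = 0.451 + (-1.645) = -1.194; 1 − a(z₀+z₁) = 1 − (-0.005)(-1.194) = 0.9940; argument = 0.451 + (-1.194)/0.9940 = -0.7502 → -0.75.
α₁ = Φ(-0.75) = 0.2266; rank = round(500 × 0.2266) = 113; θ*₍113₎ = 2.5852.
Upper: z₀ + z₂ = 2.096; 1 − a(z₀+z₂) = 1.0105; argument = 2.5253 → 2.53; α₂ = 0.9943; rank = 497; θ*₍497₎ = 2.9497.

(2.5852, 2.9497)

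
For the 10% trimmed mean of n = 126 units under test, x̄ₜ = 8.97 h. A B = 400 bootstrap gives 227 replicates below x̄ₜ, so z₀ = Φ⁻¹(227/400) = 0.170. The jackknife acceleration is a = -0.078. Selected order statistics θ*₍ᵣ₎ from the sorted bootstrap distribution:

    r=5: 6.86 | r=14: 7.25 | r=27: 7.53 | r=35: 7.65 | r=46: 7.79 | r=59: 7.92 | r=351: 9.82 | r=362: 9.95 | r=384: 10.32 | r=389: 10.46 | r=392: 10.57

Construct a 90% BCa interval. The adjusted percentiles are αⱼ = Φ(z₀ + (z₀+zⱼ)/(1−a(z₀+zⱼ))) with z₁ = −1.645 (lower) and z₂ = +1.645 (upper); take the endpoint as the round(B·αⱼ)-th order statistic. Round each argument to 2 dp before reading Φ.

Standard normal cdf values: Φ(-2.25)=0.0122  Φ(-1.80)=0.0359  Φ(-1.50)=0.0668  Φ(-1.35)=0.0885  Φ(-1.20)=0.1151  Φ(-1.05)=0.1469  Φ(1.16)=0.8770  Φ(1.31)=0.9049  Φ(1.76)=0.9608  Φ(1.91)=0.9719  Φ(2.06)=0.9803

(7.53, 10.32)

Lower: z₀ + z₁ = 0.170 + (-1.645) = -1.475; 1 − a(z₀+z₁) = 1 − (-0.078)(-1.475) = 0.8850; argument = 0.170 + (-1.475)/0.8850 = -1.4968 → -1.50.
α₁ = Φ(-1.50) = 0.0668; rank = round(400 × 0.0668) = 27; θ*₍27₎ = 7.53.
Upper: z₀ + z₂ = 1.815; 1 − a(z₀+z₂) = 1.1416; argument = 1.7599 → 1.76; α₂ = 0.9608; rank = 384; θ*₍384₎ = 10.32.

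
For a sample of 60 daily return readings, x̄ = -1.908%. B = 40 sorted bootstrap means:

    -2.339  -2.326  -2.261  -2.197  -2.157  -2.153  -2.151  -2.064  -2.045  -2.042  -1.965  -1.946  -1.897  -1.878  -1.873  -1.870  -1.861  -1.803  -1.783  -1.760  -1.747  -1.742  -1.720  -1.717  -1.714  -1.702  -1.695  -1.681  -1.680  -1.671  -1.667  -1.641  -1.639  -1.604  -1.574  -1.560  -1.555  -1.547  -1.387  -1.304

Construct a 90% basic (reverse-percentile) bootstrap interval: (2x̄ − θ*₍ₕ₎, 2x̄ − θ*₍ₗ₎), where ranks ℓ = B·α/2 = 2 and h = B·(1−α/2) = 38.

(-2.269, -1.490)

Percentile endpoints at ranks 2 and 38: θ*₍2₎ = -2.326, θ*₍38₎ = -1.547.
Basic interval reflects these around x̄:
  lower = 2 × -1.908 − -1.547 = -2.269
  upper = 2 × -1.908 − -2.326 = -1.490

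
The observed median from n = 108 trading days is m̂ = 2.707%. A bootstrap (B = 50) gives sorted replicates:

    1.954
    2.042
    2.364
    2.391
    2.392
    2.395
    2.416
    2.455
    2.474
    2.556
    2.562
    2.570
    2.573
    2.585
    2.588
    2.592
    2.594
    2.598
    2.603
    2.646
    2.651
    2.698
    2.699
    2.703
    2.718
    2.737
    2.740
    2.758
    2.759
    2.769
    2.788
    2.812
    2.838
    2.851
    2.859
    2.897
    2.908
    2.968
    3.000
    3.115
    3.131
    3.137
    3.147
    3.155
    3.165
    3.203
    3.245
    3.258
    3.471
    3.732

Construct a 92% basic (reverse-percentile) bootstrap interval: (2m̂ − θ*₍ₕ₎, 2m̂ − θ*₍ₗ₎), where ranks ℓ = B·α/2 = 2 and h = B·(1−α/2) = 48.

Percentile endpoints at ranks 2 and 48: θ*₍2₎ = 2.042, θ*₍48₎ = 3.258.
Basic interval reflects these around m̂:
  lower = 2 × 2.707 − 3.258 = 2.156
  upper = 2 × 2.707 − 2.042 = 3.372

(2.156, 3.372)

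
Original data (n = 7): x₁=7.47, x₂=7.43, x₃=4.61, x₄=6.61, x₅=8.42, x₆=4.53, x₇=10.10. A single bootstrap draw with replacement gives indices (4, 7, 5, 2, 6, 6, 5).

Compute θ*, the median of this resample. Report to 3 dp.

θ* = 7.430

Resample values: 6.61, 10.10, 8.42, 7.43, 4.53, 4.53, 8.42.
Sorted: 4.53, 4.53, 6.61, 7.43, 8.42, 8.42, 10.10
Median = middle value = 7.430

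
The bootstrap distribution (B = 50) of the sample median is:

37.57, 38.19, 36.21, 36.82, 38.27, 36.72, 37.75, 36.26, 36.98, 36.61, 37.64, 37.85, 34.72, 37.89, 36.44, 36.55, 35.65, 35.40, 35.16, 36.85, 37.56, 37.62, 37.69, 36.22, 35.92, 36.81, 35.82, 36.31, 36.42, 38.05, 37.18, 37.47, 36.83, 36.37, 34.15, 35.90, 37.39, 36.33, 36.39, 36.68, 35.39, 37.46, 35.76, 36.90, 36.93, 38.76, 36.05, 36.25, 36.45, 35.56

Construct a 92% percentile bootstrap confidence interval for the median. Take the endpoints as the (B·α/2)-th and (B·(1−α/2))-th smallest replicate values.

(34.72, 38.19)

Sorted replicates: 34.15, 34.72, 35.16, 35.39, 35.40, 35.56, 35.65, 35.76, 35.82, 35.90, 35.92, 36.05, 36.21, 36.22, 36.25, 36.26, 36.31, 36.33, 36.37, 36.39, 36.42, 36.44, 36.45, 36.55, 36.61, 36.68, 36.72, 36.81, 36.82, 36.83, 36.85, 36.90, 36.93, 36.98, 37.18, 37.39, 37.46, 37.47, 37.56, 37.57, 37.62, 37.64, 37.69, 37.75, 37.85, 37.89, 38.05, 38.19, 38.27, 38.76
α = 0.08; lower rank = 50 × 0.040 = 2; upper rank = 50 × 0.960 = 48.
The 2nd smallest replicate is 34.72; the 48th is 38.19.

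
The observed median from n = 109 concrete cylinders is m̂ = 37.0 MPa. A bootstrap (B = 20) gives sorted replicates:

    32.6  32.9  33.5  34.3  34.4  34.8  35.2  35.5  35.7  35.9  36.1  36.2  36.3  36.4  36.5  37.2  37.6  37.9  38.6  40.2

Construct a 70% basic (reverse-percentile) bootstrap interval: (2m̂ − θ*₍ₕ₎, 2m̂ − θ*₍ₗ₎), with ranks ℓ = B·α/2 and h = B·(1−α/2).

(36.4, 40.5)

Percentile endpoints at ranks 3 and 17: θ*₍3₎ = 33.5, θ*₍17₎ = 37.6.
Basic interval reflects these around m̂:
  lower = 2 × 37.0 − 37.6 = 36.4
  upper = 2 × 37.0 − 33.5 = 40.5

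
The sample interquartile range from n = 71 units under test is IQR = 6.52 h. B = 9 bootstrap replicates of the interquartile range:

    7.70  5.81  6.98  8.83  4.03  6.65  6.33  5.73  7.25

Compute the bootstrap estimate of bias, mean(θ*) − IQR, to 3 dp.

mean(θ*) = (7.70 + 5.81 + 6.98 + 8.83 + 4.03 + 6.65 + 6.33 + 5.73 + 7.25) / 9 = 6.5900
bias = 6.5900 − 6.52

bias = +0.070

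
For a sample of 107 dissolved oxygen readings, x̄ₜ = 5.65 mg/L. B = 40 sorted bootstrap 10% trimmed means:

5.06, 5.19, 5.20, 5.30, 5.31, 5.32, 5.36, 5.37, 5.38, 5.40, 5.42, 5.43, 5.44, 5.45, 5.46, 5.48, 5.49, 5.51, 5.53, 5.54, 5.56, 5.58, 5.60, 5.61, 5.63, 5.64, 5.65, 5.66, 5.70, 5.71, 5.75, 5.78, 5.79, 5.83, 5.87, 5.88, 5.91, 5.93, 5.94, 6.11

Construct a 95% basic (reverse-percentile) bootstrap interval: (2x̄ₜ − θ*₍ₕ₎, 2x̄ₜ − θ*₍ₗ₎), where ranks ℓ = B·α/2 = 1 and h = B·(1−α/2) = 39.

Percentile endpoints at ranks 1 and 39: θ*₍1₎ = 5.06, θ*₍39₎ = 5.94.
Basic interval reflects these around x̄ₜ:
  lower = 2 × 5.65 − 5.94 = 5.36
  upper = 2 × 5.65 − 5.06 = 6.24

(5.36, 6.24)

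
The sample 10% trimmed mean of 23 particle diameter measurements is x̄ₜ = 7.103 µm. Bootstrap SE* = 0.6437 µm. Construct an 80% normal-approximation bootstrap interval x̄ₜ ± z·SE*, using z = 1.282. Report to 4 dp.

(6.2778, 7.9282)

Margin = 1.282 × 0.6437 = 0.82522
Interval: 7.103 ± 0.82522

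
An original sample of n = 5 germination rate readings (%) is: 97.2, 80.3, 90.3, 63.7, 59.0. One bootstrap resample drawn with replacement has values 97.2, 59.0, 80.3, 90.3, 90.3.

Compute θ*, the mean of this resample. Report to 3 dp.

θ* = 83.420

Mean = (97.2 + 59.0 + 80.3 + 90.3 + 90.3) / 5 = 417.10 / 5 = 83.420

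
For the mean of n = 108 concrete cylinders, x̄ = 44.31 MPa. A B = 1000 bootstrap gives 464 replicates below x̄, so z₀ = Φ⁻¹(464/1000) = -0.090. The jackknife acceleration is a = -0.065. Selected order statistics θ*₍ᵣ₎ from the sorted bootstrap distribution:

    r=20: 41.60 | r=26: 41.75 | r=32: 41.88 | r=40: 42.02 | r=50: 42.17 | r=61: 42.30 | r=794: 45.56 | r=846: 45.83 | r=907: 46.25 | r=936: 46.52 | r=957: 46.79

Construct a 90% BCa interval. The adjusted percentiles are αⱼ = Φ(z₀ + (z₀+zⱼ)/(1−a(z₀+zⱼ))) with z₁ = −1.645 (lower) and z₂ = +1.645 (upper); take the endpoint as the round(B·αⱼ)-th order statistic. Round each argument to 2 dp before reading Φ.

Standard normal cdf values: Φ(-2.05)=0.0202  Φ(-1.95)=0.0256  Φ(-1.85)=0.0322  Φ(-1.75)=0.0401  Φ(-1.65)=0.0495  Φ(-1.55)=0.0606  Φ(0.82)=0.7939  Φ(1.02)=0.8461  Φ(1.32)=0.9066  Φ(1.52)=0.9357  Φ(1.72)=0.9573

(41.60, 46.25)

Lower: z₀ + z₁ = -0.090 + (-1.645) = -1.735; 1 − a(z₀+z₁) = 1 − (-0.065)(-1.735) = 0.8872; argument = -0.090 + (-1.735)/0.8872 = -2.0455 → -2.05.
α₁ = Φ(-2.05) = 0.0202; rank = round(1000 × 0.0202) = 20; θ*₍20₎ = 41.60.
Upper: z₀ + z₂ = 1.555; 1 − a(z₀+z₂) = 1.1011; argument = 1.3223 → 1.32; α₂ = 0.9066; rank = 907; θ*₍907₎ = 46.25.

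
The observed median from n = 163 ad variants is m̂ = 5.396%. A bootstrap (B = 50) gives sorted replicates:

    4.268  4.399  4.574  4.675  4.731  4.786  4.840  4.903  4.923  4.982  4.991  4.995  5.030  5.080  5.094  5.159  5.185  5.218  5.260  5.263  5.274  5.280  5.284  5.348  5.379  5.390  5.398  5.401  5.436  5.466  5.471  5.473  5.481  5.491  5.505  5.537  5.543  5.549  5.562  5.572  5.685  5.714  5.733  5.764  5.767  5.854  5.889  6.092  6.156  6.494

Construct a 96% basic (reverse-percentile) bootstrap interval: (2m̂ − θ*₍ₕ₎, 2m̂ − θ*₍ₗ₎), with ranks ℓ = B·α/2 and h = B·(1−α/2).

Percentile endpoints at ranks 1 and 49: θ*₍1₎ = 4.268, θ*₍49₎ = 6.156.
Basic interval reflects these around m̂:
  lower = 2 × 5.396 − 6.156 = 4.636
  upper = 2 × 5.396 − 4.268 = 6.524

(4.636, 6.524)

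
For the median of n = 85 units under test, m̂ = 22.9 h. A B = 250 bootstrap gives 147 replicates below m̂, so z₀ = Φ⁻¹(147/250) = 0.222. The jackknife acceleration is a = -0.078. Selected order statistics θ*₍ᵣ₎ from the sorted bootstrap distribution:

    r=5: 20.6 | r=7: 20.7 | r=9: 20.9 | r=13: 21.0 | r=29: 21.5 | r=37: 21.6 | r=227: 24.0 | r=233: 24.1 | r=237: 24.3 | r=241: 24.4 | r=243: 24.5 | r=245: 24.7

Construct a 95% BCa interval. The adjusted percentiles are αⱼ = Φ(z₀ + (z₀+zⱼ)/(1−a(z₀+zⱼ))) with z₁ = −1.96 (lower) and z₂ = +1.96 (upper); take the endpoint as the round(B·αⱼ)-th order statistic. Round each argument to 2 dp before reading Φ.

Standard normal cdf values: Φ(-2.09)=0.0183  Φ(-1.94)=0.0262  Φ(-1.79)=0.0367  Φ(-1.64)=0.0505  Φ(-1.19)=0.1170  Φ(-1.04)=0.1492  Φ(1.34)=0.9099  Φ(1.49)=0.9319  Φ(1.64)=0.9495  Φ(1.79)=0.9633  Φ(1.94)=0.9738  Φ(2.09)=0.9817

Lower: z₀ + z₁ = 0.222 + (-1.960) = -1.738; 1 − a(z₀+z₁) = 1 − (-0.078)(-1.738) = 0.8644; argument = 0.222 + (-1.738)/0.8644 = -1.7886 → -1.79.
α₁ = Φ(-1.79) = 0.0367; rank = round(250 × 0.0367) = 9; θ*₍9₎ = 20.9.
Upper: z₀ + z₂ = 2.182; 1 − a(z₀+z₂) = 1.1702; argument = 2.0866 → 2.09; α₂ = 0.9817; rank = 245; θ*₍245₎ = 24.7.

(20.9, 24.7)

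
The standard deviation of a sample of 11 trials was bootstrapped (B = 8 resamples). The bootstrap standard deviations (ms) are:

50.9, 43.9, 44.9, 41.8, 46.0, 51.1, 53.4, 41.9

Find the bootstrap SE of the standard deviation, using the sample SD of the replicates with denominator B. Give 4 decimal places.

SE* = 4.1907

Bootstrap SE is the standard deviation of the 8 replicate standard deviations.
Mean of replicates: (50.9 + 43.9 + 44.9 + 41.8 + 46.0 + 51.1 + 53.4 + 41.9) / 8 = 373.90000 / 8 = 46.73750
Sum of squared deviations: (+4.16250)² + (−2.83750)² + (−1.83750)² + (−4.93750)² + (−0.73750)² + (+4.36250)² + (+6.66250)² + (−4.83750)² = 140.49875
Variance = 140.49875 / 8 = 17.56234
SE* = √17.56234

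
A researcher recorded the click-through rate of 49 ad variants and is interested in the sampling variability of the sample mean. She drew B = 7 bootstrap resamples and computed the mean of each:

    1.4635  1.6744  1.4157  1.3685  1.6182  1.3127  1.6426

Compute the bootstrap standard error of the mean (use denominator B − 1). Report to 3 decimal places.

Bootstrap SE is the standard deviation of the 7 replicate means.
Mean of replicates: (1.4635 + 1.6744 + 1.4157 + 1.3685 + 1.6182 + 1.3127 + 1.6426) / 7 = 10.49560 / 7 = 1.49937
Sum of squared deviations: (−0.03587)² + (+0.17503)² + (−0.08367)² + (−0.13087)² + (+0.11883)² + (−0.18667)² + (+0.14323)² = 0.12553
Variance = 0.12553 / 6 = 0.02092
SE* = √0.02092

SE* = 0.145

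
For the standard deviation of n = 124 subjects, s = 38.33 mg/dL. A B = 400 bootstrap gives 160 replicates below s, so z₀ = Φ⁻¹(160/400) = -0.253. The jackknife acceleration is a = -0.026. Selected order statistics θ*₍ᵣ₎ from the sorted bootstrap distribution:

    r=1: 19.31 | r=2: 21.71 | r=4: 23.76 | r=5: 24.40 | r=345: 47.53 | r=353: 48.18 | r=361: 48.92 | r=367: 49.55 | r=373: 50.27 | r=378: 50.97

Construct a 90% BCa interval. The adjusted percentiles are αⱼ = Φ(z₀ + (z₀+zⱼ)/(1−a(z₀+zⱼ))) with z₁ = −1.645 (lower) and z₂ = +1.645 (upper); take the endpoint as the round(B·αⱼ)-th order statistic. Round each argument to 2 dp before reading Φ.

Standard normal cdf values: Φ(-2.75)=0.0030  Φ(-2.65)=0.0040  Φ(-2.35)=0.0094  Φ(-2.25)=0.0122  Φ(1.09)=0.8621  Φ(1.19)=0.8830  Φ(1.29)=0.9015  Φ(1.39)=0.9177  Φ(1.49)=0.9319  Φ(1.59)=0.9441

Lower: z₀ + z₁ = -0.253 + (-1.645) = -1.898; 1 − a(z₀+z₁) = 1 − (-0.026)(-1.898) = 0.9507; argument = -0.253 + (-1.898)/0.9507 = -2.2495 → -2.25.
α₁ = Φ(-2.25) = 0.0122; rank = round(400 × 0.0122) = 5; θ*₍5₎ = 24.40.
Upper: z₀ + z₂ = 1.392; 1 − a(z₀+z₂) = 1.0362; argument = 1.0904 → 1.09; α₂ = 0.8621; rank = 345; θ*₍345₎ = 47.53.

(24.40, 47.53)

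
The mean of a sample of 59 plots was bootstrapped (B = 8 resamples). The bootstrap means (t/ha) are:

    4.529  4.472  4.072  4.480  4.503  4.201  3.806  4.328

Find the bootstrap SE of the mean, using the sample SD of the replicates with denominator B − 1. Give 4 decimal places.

Bootstrap SE is the standard deviation of the 8 replicate means.
Mean of replicates: (4.529 + 4.472 + 4.072 + 4.480 + 4.503 + 4.201 + 3.806 + 4.328) / 8 = 34.39100 / 8 = 4.29887
Sum of squared deviations: (+0.23013)² + (+0.17313)² + (−0.22687)² + (+0.18113)² + (+0.20413)² + (−0.09788)² + (−0.49287)² + (+0.02913)² = 0.46223
Variance = 0.46223 / 7 = 0.06603
SE* = √0.06603

SE* = 0.2570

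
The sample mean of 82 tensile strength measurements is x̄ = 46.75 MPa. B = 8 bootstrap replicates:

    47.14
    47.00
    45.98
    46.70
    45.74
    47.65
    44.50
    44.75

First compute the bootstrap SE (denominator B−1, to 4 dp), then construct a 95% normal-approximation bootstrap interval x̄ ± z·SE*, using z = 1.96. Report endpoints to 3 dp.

(44.512, 48.988)

Mean of replicates = 46.1825; sum of squared deviations = 9.1261; SE* = √(9.1261/7) = 1.1418
Margin = 1.96 × 1.1418 = 2.2379
Interval: 46.75 ± 2.2379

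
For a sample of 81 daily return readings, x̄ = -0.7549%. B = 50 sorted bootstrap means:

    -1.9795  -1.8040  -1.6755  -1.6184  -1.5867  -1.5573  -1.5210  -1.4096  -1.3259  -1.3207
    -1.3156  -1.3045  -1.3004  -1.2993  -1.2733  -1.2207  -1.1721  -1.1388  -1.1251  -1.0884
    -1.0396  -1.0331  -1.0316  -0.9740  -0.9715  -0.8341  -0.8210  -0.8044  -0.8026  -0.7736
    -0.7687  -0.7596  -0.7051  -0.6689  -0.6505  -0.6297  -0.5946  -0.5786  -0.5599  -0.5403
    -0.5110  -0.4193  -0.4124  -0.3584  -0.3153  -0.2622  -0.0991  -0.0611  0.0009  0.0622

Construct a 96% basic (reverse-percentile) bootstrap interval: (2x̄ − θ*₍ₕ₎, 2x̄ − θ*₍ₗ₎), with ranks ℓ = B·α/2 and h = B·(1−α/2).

(-1.5107, 0.4697)

Percentile endpoints at ranks 1 and 49: θ*₍1₎ = -1.9795, θ*₍49₎ = 0.0009.
Basic interval reflects these around x̄:
  lower = 2 × -0.7549 − 0.0009 = -1.5107
  upper = 2 × -0.7549 − -1.9795 = 0.4697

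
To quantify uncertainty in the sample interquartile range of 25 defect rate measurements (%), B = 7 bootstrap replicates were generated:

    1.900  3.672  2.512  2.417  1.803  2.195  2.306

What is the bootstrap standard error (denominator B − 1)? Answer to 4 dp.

Bootstrap SE is the standard deviation of the 7 replicate interquartile ranges.
Mean of replicates: (1.900 + 3.672 + 2.512 + 2.417 + 1.803 + 2.195 + 2.306) / 7 = 16.80500 / 7 = 2.40071
Sum of squared deviations: (−0.50071)² + (+1.27129)² + (+0.11129)² + (+0.01629)² + (−0.59771)² + (−0.20571)² + (−0.09471)² = 2.28808
Variance = 2.28808 / 6 = 0.38135
SE* = √0.38135

SE* = 0.6175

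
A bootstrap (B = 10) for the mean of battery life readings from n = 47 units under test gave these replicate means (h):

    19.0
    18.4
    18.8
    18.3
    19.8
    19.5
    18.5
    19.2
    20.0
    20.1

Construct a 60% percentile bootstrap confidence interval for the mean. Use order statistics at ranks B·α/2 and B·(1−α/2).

(18.4, 19.8)

Sorted replicates: 18.3, 18.4, 18.5, 18.8, 19.0, 19.2, 19.5, 19.8, 20.0, 20.1
α = 0.40; lower rank = 10 × 0.200 = 2; upper rank = 10 × 0.800 = 8.
The 2nd smallest replicate is 18.4; the 8th is 19.8.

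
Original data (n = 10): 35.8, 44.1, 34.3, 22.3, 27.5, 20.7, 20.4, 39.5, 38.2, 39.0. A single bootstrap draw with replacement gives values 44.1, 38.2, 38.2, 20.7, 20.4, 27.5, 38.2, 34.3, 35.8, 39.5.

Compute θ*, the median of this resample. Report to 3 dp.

Sorted: 20.4, 20.7, 27.5, 34.3, 35.8, 38.2, 38.2, 38.2, 39.5, 44.1
Median = average of the two middle values = 37.000

θ* = 37.000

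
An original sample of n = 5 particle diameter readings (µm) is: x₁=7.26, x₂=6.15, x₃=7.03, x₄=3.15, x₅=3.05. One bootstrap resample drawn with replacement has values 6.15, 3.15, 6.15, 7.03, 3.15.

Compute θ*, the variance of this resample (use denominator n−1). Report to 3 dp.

Mean = 5.1260; sum of squared deviations = 13.5315
s² = 13.5315 / 4 = 3.3829

θ* = 3.383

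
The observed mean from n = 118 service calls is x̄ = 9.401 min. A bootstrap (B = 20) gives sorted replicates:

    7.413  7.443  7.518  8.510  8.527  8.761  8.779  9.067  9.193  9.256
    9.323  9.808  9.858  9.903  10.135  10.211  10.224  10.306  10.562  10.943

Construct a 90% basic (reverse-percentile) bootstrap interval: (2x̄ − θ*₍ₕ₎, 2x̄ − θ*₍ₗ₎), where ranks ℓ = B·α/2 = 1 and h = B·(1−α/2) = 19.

Percentile endpoints at ranks 1 and 19: θ*₍1₎ = 7.413, θ*₍19₎ = 10.562.
Basic interval reflects these around x̄:
  lower = 2 × 9.401 − 10.562 = 8.240
  upper = 2 × 9.401 − 7.413 = 11.389

(8.240, 11.389)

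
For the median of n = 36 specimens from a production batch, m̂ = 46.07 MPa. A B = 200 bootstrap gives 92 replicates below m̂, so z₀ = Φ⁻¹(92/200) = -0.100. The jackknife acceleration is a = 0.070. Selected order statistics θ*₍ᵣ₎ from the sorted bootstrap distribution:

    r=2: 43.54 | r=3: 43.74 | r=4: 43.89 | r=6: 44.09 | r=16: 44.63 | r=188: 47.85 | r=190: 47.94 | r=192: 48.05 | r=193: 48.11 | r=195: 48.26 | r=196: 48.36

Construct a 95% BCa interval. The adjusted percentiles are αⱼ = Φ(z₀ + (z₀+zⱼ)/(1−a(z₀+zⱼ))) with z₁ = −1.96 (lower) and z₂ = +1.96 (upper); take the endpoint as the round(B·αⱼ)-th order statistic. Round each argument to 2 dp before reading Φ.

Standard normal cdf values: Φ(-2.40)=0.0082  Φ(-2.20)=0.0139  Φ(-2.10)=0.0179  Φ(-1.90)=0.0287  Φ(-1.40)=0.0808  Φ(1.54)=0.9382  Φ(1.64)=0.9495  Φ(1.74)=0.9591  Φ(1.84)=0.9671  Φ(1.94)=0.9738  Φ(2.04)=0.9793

(44.09, 48.36)

Lower: z₀ + z₁ = -0.100 + (-1.960) = -2.060; 1 − a(z₀+z₁) = 1 − (0.070)(-2.060) = 1.1442; argument = -0.100 + (-2.060)/1.1442 = -1.9004 → -1.90.
α₁ = Φ(-1.90) = 0.0287; rank = round(200 × 0.0287) = 6; θ*₍6₎ = 44.09.
Upper: z₀ + z₂ = 1.860; 1 − a(z₀+z₂) = 0.8698; argument = 2.0384 → 2.04; α₂ = 0.9793; rank = 196; θ*₍196₎ = 48.36.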